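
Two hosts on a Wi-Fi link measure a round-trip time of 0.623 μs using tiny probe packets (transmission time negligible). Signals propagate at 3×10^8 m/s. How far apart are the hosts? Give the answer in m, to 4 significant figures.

One-way propagation = RTT/2 = 0.3115 μs.
d = s × t = 300000000 × 3.115e-07 = 93.45 m.

93.45 m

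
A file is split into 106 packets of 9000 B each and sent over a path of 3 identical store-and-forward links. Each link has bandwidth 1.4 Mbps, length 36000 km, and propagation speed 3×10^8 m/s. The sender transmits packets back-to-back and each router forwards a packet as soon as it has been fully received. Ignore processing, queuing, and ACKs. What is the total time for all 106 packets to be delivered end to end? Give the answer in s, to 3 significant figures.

Per-hop transmission t_tx = L/R = 72000/1400000 = 0.0514286 s.
Per-hop propagation t_prop = 36000000/300000000 = 0.12 s.
Pipeline fill: first packet needs 3·t_tx to clear all hops; remaining 105 packets each add one t_tx.
Total = (3+106-1)·t_tx + 3·t_prop = 108·0.0514286 + 3·0.12 = 5.91 s.

5.91 s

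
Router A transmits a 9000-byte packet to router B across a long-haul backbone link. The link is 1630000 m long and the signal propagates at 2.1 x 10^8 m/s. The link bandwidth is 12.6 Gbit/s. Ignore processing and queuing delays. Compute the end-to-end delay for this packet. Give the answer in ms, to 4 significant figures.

L = 9000 × 8 = 72000 bits.
Transmission delay = L/R = 72000 / 12600000000 = 0.00571429 ms.
Propagation delay = d/s = 1630000 m / 210000000 m/s = 7.7619 ms.
Total = 7.768 ms.

7.768 ms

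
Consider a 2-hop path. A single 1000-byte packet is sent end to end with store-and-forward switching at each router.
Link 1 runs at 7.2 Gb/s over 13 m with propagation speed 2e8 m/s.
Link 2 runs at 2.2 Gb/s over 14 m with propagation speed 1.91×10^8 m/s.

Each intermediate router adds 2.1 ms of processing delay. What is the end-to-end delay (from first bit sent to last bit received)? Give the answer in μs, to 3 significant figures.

2100 μs

L = 1000 × 8 = 8000 bits.
Transmission delays (L/R per hop): 1.11111, 3.63636 μs; sum = 4.74747 μs.
Propagation delays (d/s per hop): 0.065, 0.0732984 μs; sum = 0.138298 μs.
Processing at 1 router(s): 1 × 2.1 ms = 2100 μs.
End-to-end = 2100 μs.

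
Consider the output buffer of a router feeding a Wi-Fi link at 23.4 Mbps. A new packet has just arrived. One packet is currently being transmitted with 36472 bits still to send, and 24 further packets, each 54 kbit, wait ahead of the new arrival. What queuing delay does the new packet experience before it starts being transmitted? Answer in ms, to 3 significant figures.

Each queued packet: L/R = 54000/23400000 = 2.30769 ms.
24 queued → 55.3846 ms.
Plus remaining 36472 bits of current packet: 1.55863 ms.
Queuing delay = 56.9 ms.

56.9 ms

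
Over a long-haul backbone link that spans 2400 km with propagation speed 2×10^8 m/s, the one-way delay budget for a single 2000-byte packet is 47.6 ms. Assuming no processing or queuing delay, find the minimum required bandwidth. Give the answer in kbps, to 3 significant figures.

449 kbps

L = 16000 bits.
Propagation delay = 2400000 / 200000000 = 12 ms.
Transmission budget = 47.6 − 12 = 35.6 ms.
R ≥ L / t_tx = 16000 bits / 0.0356 s = 449 kbps.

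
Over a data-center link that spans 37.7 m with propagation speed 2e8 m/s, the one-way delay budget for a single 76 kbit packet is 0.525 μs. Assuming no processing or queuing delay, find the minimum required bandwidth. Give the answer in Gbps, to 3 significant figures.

226 Gbps

Propagation delay = 37.7 / 200000000 = 0.1885 μs.
Transmission budget = 0.525 − 0.1885 = 0.3365 μs.
R ≥ L / t_tx = 76000 bits / 3.365e-07 s = 226 Gbps.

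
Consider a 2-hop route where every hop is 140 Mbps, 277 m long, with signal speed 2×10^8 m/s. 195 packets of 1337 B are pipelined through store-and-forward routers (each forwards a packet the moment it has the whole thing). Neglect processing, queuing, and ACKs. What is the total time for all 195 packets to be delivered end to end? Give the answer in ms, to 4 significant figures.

Per-hop transmission t_tx = L/R = 10696/140000000 = 0.0764 ms.
Per-hop propagation t_prop = 277/200000000 = 0.001385 ms.
Pipeline fill: first packet needs 2·t_tx to clear all hops; remaining 194 packets each add one t_tx.
Total = (2+195-1)·t_tx + 2·t_prop = 196·0.0764 + 2·0.001385 = 14.98 ms.

14.98 ms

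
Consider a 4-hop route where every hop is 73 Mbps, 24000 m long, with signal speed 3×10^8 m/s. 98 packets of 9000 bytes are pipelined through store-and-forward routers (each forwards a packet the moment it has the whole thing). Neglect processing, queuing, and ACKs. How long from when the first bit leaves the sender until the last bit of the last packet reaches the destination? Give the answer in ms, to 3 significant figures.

99.9 ms

Per-hop transmission t_tx = L/R = 72000/73000000 = 0.986301 ms.
Per-hop propagation t_prop = 24000/300000000 = 0.08 ms.
Pipeline fill: first packet needs 4·t_tx to clear all hops; remaining 97 packets each add one t_tx.
Total = (4+98-1)·t_tx + 4·t_prop = 101·0.986301 + 4·0.08 = 99.9 ms.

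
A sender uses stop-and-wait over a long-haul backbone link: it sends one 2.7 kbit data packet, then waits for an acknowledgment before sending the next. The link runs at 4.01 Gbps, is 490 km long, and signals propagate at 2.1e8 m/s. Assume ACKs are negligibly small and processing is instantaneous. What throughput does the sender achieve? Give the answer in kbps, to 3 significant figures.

t_tx = L/R = 2700/4010000000 = 6.73317e-07 s.
t_prop = 490000/210000000 = 0.00233333 s; RTT = 0.00466667 s.
Cycle = t_tx + RTT = 0.00466734 s.
Throughput = L / cycle = 2700 / 0.00466734 = 578 kbps.

578 kbps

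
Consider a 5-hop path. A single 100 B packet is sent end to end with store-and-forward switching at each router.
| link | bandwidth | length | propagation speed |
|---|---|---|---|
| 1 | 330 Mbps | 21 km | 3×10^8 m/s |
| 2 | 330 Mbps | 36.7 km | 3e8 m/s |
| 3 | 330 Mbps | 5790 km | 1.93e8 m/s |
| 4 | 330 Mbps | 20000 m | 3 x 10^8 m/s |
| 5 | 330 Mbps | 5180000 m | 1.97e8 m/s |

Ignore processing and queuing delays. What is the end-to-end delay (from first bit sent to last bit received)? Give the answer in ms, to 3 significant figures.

56.6 ms

L = 100 × 8 = 800 bits.
Transmission delay per hop = L/R = 800/330000000 = 0.00242424 ms; 5 hops → 0.0121212 ms.
Propagation delays (d/s per hop): 0.07, 0.122333, 30, 0.0666667, 26.2944 ms; sum = 56.5534 ms.
End-to-end = 56.6 ms.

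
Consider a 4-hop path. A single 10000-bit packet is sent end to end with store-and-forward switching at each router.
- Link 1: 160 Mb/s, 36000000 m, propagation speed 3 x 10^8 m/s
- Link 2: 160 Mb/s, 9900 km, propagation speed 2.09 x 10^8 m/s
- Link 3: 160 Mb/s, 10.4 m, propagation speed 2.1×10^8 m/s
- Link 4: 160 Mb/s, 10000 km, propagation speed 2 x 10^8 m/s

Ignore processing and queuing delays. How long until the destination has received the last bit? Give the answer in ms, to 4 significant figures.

217.6 ms

Transmission delay per hop = L/R = 10000/160000000 = 0.0625 ms; 4 hops → 0.25 ms.
Propagation delays (d/s per hop): 120, 47.3684, 4.95238e-05, 50 ms; sum = 217.368 ms.
End-to-end = 217.6 ms.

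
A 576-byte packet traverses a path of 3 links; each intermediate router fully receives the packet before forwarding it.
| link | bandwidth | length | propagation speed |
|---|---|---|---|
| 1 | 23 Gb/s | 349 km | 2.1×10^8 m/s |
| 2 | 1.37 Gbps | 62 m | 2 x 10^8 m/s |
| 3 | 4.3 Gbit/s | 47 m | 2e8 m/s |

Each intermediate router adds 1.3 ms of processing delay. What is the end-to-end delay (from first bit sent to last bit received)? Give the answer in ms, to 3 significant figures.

L = 576 × 8 = 4608 bits.
Transmission delays (L/R per hop): 0.000200348, 0.0033635, 0.00107163 ms; sum = 0.00463548 ms.
Propagation delays (d/s per hop): 1.6619, 0.00031, 0.000235 ms; sum = 1.66245 ms.
Processing at 2 router(s): 2 × 1.3 ms = 2.6 ms.
End-to-end = 4.27 ms.

4.27 ms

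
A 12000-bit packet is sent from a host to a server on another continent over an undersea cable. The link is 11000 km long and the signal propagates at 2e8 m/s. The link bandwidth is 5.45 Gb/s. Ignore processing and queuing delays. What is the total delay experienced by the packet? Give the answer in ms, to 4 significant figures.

55.00 ms

Transmission delay = L/R = 12000 / 5450000000 = 0.00220183 ms.
Propagation delay = d/s = 11000000 m / 200000000 m/s = 55 ms.
Total = 55.00 ms.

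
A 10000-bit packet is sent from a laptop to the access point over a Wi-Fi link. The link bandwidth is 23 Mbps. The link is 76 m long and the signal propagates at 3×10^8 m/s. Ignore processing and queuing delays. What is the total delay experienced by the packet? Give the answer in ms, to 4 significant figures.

0.4350 ms

Transmission delay = L/R = 10000 / 23000000 = 0.434783 ms.
Propagation delay = d/s = 76 m / 300000000 m/s = 0.000253333 ms.
Total = 0.4350 ms.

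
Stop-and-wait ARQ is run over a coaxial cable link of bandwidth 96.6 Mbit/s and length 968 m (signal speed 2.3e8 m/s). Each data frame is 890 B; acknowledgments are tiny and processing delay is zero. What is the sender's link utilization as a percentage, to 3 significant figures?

t_tx = L/R = 7120/96600000 = 7.3706e-05 s.
t_prop = 968/2.3e+08 = 4.2087e-06 s; RTT = 8.41739e-06 s.
Cycle = t_tx + RTT = 8.21234e-05 s.
Utilization = t_tx / cycle = 7.3706e-05/8.21234e-05 = 89.8 %.

89.8 %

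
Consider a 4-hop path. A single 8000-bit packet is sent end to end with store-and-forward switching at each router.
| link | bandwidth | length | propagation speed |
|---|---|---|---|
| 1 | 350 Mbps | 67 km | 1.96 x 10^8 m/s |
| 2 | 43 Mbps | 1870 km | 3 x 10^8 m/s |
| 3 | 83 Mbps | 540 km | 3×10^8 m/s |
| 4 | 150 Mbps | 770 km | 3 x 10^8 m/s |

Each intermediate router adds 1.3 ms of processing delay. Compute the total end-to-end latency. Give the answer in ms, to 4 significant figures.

15.20 ms

Transmission delays (L/R per hop): 0.0228571, 0.186047, 0.0963855, 0.0533333 ms; sum = 0.358623 ms.
Propagation delays (d/s per hop): 0.341837, 6.23333, 1.8, 2.56667 ms; sum = 10.9418 ms.
Processing at 3 router(s): 3 × 1.3 ms = 3.9 ms.
End-to-end = 15.20 ms.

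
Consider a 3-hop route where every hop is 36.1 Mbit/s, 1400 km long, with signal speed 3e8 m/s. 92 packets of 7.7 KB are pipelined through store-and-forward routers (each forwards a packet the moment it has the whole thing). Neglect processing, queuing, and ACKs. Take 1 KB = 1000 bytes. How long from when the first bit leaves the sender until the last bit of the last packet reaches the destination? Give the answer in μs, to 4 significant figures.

Per-hop transmission t_tx = L/R = 61600/36100000 = 1706.37 μs.
Per-hop propagation t_prop = 1400000/300000000 = 4666.67 μs.
Pipeline fill: first packet needs 3·t_tx to clear all hops; remaining 91 packets each add one t_tx.
Total = (3+92-1)·t_tx + 3·t_prop = 94·1706.37 + 3·4666.67 = 174400 μs.

174400 μs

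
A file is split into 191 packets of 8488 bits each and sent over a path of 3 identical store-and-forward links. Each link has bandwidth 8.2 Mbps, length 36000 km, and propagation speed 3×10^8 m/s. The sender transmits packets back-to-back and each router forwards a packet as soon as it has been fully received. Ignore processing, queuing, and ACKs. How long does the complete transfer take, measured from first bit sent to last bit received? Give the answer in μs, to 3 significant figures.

560000 μs

Per-hop transmission t_tx = L/R = 8488/8.2e+06 = 1035.12 μs.
Per-hop propagation t_prop = 36000000/300000000 = 120000 μs.
Pipeline fill: first packet needs 3·t_tx to clear all hops; remaining 190 packets each add one t_tx.
Total = (3+191-1)·t_tx + 3·t_prop = 193·1035.12 + 3·120000 = 560000 μs.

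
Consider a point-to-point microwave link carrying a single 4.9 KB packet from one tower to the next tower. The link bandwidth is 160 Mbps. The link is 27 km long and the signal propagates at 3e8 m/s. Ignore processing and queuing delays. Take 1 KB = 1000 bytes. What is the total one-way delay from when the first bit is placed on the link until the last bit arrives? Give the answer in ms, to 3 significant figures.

0.335 ms

L = 39200 bits.
Transmission delay = L/R = 39200 / 160000000 = 0.245 ms.
Propagation delay = d/s = 27000 m / 300000000 m/s = 0.09 ms.
Total = 0.335 ms.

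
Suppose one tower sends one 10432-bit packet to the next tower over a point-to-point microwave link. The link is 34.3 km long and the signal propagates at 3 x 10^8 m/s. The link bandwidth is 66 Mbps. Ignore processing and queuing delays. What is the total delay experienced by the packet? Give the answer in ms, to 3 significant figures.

Transmission delay = L/R = 10432 / 66000000 = 0.158061 ms.
Propagation delay = d/s = 34300 m / 300000000 m/s = 0.114333 ms.
Total = 0.272 ms.

0.272 ms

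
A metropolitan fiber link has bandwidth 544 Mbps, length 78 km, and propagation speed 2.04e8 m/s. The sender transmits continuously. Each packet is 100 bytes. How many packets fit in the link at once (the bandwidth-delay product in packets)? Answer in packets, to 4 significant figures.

Propagation delay = 78000 / 204000000 = 0.000382353 s.
BDP = R × t_prop = 544000000 × 0.000382353 = 208000 bits.
In packets of 800 bits: 260.0 packets.

260.0 packets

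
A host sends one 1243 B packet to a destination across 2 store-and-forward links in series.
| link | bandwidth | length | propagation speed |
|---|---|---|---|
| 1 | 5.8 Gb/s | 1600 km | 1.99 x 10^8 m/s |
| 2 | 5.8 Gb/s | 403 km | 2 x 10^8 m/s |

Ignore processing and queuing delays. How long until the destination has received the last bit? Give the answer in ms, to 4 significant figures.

L = 1243 × 8 = 9944 bits.
Transmission delay per hop = L/R = 9944/5800000000 = 0.00171448 ms; 2 hops → 0.00342897 ms.
Propagation delays (d/s per hop): 8.0402, 2.015 ms; sum = 10.0552 ms.
End-to-end = 10.06 ms.

10.06 ms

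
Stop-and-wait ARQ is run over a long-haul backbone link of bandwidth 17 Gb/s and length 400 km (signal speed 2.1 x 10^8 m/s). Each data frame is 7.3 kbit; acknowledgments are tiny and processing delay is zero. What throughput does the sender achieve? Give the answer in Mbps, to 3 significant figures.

1.92 Mbps

t_tx = L/R = 7300/17000000000 = 4.29412e-07 s.
t_prop = 400000/210000000 = 0.00190476 s; RTT = 0.00380952 s.
Cycle = t_tx + RTT = 0.00380995 s.
Throughput = L / cycle = 7300 / 0.00380995 = 1.92 Mbps.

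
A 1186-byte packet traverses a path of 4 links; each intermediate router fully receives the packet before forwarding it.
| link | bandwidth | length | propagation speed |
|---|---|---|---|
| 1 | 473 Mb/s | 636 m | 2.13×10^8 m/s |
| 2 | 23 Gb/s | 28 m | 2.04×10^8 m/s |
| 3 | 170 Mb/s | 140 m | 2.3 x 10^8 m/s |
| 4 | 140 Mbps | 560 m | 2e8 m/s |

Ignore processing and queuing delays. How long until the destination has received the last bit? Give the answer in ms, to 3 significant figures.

0.151 ms

L = 1186 × 8 = 9488 bits.
Transmission delays (L/R per hop): 0.0200592, 0.000412522, 0.0558118, 0.0677714 ms; sum = 0.144055 ms.
Propagation delays (d/s per hop): 0.00298592, 0.000137255, 0.000608696, 0.0028 ms; sum = 0.00653187 ms.
End-to-end = 0.151 ms.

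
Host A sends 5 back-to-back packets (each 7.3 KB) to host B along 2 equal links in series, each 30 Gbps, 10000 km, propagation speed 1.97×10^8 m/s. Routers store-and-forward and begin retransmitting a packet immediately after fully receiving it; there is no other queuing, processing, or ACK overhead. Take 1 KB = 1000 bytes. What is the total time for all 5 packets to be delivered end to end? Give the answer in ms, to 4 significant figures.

101.5 ms

Per-hop transmission t_tx = L/R = 58400/30000000000 = 0.00194667 ms.
Per-hop propagation t_prop = 10000000/197000000 = 50.7614 ms.
Pipeline fill: first packet needs 2·t_tx to clear all hops; remaining 4 packets each add one t_tx.
Total = (2+5-1)·t_tx + 2·t_prop = 6·0.00194667 + 2·50.7614 = 101.5 ms.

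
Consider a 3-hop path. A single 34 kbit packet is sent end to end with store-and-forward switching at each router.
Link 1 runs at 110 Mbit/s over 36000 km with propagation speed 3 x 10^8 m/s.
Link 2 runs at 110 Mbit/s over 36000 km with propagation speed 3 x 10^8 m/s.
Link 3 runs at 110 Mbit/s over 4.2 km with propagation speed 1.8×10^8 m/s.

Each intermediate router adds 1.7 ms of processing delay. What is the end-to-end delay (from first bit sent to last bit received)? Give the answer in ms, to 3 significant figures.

L = 34000 bits.
Transmission delay per hop = L/R = 34000/110000000 = 0.309091 ms; 3 hops → 0.927273 ms.
Propagation delays (d/s per hop): 120, 120, 0.0233333 ms; sum = 240.023 ms.
Processing at 2 router(s): 2 × 1.7 ms = 3.4 ms.
End-to-end = 244 ms.

244 ms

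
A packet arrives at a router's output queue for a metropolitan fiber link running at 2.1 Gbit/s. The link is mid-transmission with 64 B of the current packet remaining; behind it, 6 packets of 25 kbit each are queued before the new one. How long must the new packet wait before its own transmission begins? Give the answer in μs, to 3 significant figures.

71.7 μs

Each queued packet: L/R = 25000/2100000000 = 11.9048 μs.
6 queued → 71.4286 μs.
Plus remaining 512 bits of current packet: 0.24381 μs.
Queuing delay = 71.7 μs.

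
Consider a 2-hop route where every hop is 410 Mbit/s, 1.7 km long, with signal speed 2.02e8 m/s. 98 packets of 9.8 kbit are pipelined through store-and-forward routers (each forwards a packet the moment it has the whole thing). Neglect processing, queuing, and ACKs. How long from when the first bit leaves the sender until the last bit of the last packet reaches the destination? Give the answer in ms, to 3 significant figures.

Per-hop transmission t_tx = L/R = 9800/410000000 = 0.0239024 ms.
Per-hop propagation t_prop = 1700/202000000 = 0.00841584 ms.
Pipeline fill: first packet needs 2·t_tx to clear all hops; remaining 97 packets each add one t_tx.
Total = (2+98-1)·t_tx + 2·t_prop = 99·0.0239024 + 2·0.00841584 = 2.38 ms.

2.38 ms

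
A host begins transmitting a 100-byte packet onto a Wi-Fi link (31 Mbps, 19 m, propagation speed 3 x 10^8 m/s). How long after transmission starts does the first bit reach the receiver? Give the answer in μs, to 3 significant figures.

0.0633 μs

First bit experiences only propagation delay: d/s = 19/300000000 = 0.0633 μs.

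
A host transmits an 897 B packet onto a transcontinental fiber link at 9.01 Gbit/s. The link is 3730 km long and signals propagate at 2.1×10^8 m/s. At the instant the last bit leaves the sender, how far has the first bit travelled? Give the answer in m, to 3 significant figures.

167 m

t_tx = L/R = 7176/9010000000 = 7.96448e-07 s.
Distance = s × t_tx = 210000000 × 7.96448e-07 = 167 m.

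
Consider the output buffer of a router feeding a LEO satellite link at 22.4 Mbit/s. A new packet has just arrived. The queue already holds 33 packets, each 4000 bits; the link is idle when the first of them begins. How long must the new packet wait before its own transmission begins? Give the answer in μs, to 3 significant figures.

Each queued packet: L/R = 4000/22400000 = 178.571 μs.
33 queued → 5892.86 μs.
Queuing delay = 5890 μs.

5890 μs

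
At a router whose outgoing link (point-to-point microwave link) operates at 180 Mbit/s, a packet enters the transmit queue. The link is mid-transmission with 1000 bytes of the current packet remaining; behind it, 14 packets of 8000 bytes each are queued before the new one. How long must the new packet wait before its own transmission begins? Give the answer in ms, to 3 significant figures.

5.02 ms

Each queued packet: L/R = 64000/180000000 = 0.355556 ms.
14 queued → 4.97778 ms.
Plus remaining 8000 bits of current packet: 0.0444444 ms.
Queuing delay = 5.02 ms.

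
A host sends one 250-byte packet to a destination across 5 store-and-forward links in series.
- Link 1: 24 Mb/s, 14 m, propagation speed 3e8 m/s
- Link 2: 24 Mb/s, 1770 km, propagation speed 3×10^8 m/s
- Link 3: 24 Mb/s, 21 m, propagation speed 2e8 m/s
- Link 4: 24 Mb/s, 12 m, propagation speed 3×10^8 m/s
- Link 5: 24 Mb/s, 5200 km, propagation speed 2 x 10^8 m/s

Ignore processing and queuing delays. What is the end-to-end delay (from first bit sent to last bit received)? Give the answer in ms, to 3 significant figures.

32.3 ms

L = 250 × 8 = 2000 bits.
Transmission delay per hop = L/R = 2000/24000000 = 0.0833333 ms; 5 hops → 0.416667 ms.
Propagation delays (d/s per hop): 4.66667e-05, 5.9, 0.000105, 4e-05, 26 ms; sum = 31.9002 ms.
End-to-end = 32.3 ms.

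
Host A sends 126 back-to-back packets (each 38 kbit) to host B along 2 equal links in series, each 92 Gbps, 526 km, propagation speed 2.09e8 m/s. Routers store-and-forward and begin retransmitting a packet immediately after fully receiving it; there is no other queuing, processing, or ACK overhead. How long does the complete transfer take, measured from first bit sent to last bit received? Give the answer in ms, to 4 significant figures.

Per-hop transmission t_tx = L/R = 38000/92000000000 = 0.000413043 ms.
Per-hop propagation t_prop = 526000/209000000 = 2.51675 ms.
Pipeline fill: first packet needs 2·t_tx to clear all hops; remaining 125 packets each add one t_tx.
Total = (2+126-1)·t_tx + 2·t_prop = 127·0.000413043 + 2·2.51675 = 5.086 ms.

5.086 ms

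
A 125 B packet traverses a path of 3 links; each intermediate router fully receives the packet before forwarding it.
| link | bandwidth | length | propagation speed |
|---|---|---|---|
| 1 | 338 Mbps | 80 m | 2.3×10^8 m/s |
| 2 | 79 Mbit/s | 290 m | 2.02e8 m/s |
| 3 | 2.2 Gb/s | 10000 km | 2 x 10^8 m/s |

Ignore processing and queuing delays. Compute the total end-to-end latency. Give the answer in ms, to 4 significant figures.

L = 125 × 8 = 1000 bits.
Transmission delays (L/R per hop): 0.00295858, 0.0126582, 0.000454545 ms; sum = 0.0160714 ms.
Propagation delays (d/s per hop): 0.000347826, 0.00143564, 50 ms; sum = 50.0018 ms.
End-to-end = 50.02 ms.

50.02 ms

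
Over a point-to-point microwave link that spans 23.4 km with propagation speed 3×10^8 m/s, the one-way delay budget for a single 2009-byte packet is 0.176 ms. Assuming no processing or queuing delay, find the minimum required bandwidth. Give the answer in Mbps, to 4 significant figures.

164.0 Mbps

L = 16072 bits.
Propagation delay = 23400 / 300000000 = 0.078 ms.
Transmission budget = 0.176 − 0.078 = 0.098 ms.
R ≥ L / t_tx = 16072 bits / 9.8e-05 s = 164.0 Mbps.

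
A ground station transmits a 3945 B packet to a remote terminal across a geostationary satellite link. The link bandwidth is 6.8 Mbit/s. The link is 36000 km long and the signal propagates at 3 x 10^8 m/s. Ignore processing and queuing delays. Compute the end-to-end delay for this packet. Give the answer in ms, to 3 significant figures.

125 ms

L = 3945 × 8 = 31560 bits.
Transmission delay = L/R = 31560 / 6800000 = 4.64118 ms.
Propagation delay = d/s = 36000000 m / 300000000 m/s = 120 ms.
Total = 125 ms.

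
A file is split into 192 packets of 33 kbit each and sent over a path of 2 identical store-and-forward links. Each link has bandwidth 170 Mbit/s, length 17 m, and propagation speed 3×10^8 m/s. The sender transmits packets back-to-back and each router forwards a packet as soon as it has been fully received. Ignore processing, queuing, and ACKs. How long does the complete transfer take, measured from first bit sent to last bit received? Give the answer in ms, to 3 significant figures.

Per-hop transmission t_tx = L/R = 33000/170000000 = 0.194118 ms.
Per-hop propagation t_prop = 17/300000000 = 5.66667e-05 ms.
Pipeline fill: first packet needs 2·t_tx to clear all hops; remaining 191 packets each add one t_tx.
Total = (2+192-1)·t_tx + 2·t_prop = 193·0.194118 + 2·5.66667e-05 = 37.5 ms.

37.5 ms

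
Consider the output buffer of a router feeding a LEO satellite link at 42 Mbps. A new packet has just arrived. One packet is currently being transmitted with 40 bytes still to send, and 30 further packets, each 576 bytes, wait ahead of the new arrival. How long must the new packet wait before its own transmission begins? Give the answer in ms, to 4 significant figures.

Each queued packet: L/R = 4608/42000000 = 0.109714 ms.
30 queued → 3.29143 ms.
Plus remaining 320 bits of current packet: 0.00761905 ms.
Queuing delay = 3.299 ms.

3.299 ms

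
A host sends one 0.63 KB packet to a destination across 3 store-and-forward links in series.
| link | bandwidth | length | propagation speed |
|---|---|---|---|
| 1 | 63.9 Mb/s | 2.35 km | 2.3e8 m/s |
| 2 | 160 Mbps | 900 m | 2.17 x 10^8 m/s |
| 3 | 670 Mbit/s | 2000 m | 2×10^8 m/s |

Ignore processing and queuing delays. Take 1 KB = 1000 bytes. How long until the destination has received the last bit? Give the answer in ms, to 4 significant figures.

0.1423 ms

L = 5040 bits.
Transmission delays (L/R per hop): 0.0788732, 0.0315, 0.00752239 ms; sum = 0.117896 ms.
Propagation delays (d/s per hop): 0.0102174, 0.00414747, 0.01 ms; sum = 0.0243649 ms.
End-to-end = 0.1423 ms.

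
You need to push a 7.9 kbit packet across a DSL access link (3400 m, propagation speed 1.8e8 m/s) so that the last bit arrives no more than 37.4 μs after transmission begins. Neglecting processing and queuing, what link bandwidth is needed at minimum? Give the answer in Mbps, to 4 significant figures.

Propagation delay = 3400 / 180000000 = 18.8889 μs.
Transmission budget = 37.4 − 18.8889 = 18.5111 μs.
R ≥ L / t_tx = 7900 bits / 1.85111e-05 s = 426.8 Mbps.

426.8 Mbps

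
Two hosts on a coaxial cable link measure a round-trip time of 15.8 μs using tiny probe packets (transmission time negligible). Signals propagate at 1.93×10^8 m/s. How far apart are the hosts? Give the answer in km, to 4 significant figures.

1.525 km

One-way propagation = RTT/2 = 7.9 μs.
d = s × t = 193000000 × 7.9e-06 = 1.525 km.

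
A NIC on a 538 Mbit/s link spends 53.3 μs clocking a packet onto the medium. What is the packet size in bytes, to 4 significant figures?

L = R × t_tx = 538000000 b/s × 5.33e-05 s = 28675.4 bits.
In bytes: 28675.4 / 8 = 3584 bytes.

3584 bytes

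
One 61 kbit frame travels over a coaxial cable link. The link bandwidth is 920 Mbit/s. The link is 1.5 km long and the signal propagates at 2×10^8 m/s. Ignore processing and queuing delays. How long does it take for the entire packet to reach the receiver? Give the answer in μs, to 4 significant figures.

L = 61000 bits.
Transmission delay = L/R = 61000 / 920000000 = 66.3043 μs.
Propagation delay = d/s = 1500 m / 200000000 m/s = 7.5 μs.
Total = 73.80 μs.

73.80 μs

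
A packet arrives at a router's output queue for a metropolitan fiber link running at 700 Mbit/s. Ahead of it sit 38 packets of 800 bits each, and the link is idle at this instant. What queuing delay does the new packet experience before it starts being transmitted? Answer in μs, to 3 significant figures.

43.4 μs

Each queued packet: L/R = 800/700000000 = 1.14286 μs.
38 queued → 43.4286 μs.
Queuing delay = 43.4 μs.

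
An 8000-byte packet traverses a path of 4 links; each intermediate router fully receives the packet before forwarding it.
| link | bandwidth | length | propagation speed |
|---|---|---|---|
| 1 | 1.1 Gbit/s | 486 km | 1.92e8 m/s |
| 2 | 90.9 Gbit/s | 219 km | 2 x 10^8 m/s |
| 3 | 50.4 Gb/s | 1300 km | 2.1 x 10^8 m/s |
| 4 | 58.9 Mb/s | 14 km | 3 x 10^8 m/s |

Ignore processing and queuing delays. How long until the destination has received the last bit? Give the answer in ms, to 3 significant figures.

L = 8000 × 8 = 64000 bits.
Transmission delays (L/R per hop): 0.0581818, 0.00070407, 0.00126984, 1.08659 ms; sum = 1.14674 ms.
Propagation delays (d/s per hop): 2.53125, 1.095, 6.19048, 0.0466667 ms; sum = 9.86339 ms.
End-to-end = 11.0 ms.

11.0 ms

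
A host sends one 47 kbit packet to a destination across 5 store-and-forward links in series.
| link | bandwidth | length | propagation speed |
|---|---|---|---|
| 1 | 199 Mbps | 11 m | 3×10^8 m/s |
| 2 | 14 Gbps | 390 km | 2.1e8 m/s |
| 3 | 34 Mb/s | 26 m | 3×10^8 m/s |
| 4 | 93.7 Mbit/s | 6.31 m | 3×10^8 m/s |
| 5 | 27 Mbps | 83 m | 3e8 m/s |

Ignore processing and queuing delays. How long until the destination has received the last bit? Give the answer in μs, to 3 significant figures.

L = 47000 bits.
Transmission delays (L/R per hop): 236.181, 3.35714, 1382.35, 501.601, 1740.74 μs; sum = 3864.23 μs.
Propagation delays (d/s per hop): 0.0366667, 1857.14, 0.0866667, 0.0210333, 0.276667 μs; sum = 1857.56 μs.
End-to-end = 5720 μs.

5720 μs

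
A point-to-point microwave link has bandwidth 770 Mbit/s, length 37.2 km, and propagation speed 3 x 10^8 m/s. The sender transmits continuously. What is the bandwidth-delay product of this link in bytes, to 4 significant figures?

Propagation delay = 37200 / 300000000 = 0.000124 s.
BDP = R × t_prop = 770000000 × 0.000124 = 95480 bits.
In bytes: 95480/8 = 11940 bytes.

11940 bytes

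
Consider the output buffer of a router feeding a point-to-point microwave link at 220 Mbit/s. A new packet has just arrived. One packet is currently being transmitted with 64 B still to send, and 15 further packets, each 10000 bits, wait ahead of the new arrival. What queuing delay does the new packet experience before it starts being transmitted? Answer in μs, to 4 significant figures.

684.1 μs

Each queued packet: L/R = 10000/220000000 = 45.4545 μs.
15 queued → 681.818 μs.
Plus remaining 512 bits of current packet: 2.32727 μs.
Queuing delay = 684.1 μs.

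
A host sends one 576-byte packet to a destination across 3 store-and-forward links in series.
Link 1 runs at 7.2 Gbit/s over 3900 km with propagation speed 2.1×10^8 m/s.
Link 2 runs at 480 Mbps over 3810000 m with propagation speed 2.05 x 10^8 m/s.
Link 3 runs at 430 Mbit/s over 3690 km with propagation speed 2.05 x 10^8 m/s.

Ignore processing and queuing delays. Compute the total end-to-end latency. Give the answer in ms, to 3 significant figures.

55.2 ms

L = 576 × 8 = 4608 bits.
Transmission delays (L/R per hop): 0.00064, 0.0096, 0.0107163 ms; sum = 0.0209563 ms.
Propagation delays (d/s per hop): 18.5714, 18.5854, 18 ms; sum = 55.1568 ms.
End-to-end = 55.2 ms.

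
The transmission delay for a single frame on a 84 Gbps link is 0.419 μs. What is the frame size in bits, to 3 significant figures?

35200 bits

L = R × t_tx = 84000000000 b/s × 4.19e-07 s = 35196 bits.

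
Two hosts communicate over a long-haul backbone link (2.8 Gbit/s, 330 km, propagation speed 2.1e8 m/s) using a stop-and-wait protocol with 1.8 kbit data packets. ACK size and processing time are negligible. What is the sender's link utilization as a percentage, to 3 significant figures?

0.0205 %

t_tx = L/R = 1800/2800000000 = 6.42857e-07 s.
t_prop = 330000/210000000 = 0.00157143 s; RTT = 0.00314286 s.
Cycle = t_tx + RTT = 0.0031435 s.
Utilization = t_tx / cycle = 6.42857e-07/0.0031435 = 0.0205 %.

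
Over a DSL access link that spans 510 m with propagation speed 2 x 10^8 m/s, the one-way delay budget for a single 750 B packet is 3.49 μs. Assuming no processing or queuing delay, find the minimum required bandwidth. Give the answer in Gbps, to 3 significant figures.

6.38 Gbps

L = 6000 bits.
Propagation delay = 510 / 200000000 = 2.55 μs.
Transmission budget = 3.49 − 2.55 = 0.94 μs.
R ≥ L / t_tx = 6000 bits / 9.4e-07 s = 6.38 Gbps.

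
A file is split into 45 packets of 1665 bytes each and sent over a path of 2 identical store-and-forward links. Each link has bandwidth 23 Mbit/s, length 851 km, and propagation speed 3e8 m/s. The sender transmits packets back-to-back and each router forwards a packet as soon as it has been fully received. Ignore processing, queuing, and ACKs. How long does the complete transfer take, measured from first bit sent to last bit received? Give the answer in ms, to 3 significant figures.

32.3 ms

Per-hop transmission t_tx = L/R = 13320/23000000 = 0.57913 ms.
Per-hop propagation t_prop = 851000/300000000 = 2.83667 ms.
Pipeline fill: first packet needs 2·t_tx to clear all hops; remaining 44 packets each add one t_tx.
Total = (2+45-1)·t_tx + 2·t_prop = 46·0.57913 + 2·2.83667 = 32.3 ms.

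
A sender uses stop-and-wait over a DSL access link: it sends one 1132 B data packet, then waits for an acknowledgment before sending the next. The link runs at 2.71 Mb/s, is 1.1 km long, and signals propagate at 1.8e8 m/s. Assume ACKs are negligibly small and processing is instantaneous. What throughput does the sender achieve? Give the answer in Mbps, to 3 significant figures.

t_tx = L/R = 9056/2710000 = 0.0033417 s.
t_prop = 1100/180000000 = 6.11111e-06 s; RTT = 1.22222e-05 s.
Cycle = t_tx + RTT = 0.00335392 s.
Throughput = L / cycle = 9056 / 0.00335392 = 2.70 Mbps.

2.70 Mbps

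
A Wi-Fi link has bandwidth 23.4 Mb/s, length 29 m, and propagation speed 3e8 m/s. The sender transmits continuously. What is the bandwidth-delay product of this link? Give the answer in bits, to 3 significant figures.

2.26 bits

Propagation delay = 29 / 300000000 = 9.66667e-08 s.
BDP = R × t_prop = 23400000 × 9.66667e-08 = 2.262 bits.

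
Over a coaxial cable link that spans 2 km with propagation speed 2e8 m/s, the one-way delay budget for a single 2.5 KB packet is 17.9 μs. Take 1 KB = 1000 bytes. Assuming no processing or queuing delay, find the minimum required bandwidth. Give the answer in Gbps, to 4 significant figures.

L = 20000 bits.
Propagation delay = 2000 / 200000000 = 10 μs.
Transmission budget = 17.9 − 10 = 7.9 μs.
R ≥ L / t_tx = 20000 bits / 7.9e-06 s = 2.532 Gbps.

2.532 Gbps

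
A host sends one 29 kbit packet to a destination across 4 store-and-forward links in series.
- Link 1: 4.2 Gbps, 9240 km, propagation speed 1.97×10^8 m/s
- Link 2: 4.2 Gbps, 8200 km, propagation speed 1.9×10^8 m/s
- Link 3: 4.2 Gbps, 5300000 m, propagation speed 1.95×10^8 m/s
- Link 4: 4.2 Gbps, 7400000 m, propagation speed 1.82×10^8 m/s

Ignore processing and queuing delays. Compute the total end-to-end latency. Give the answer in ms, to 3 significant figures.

L = 29000 bits.
Transmission delay per hop = L/R = 29000/4200000000 = 0.00690476 ms; 4 hops → 0.027619 ms.
Propagation delays (d/s per hop): 46.9036, 43.1579, 27.1795, 40.6593 ms; sum = 157.9 ms.
End-to-end = 158 ms.

158 ms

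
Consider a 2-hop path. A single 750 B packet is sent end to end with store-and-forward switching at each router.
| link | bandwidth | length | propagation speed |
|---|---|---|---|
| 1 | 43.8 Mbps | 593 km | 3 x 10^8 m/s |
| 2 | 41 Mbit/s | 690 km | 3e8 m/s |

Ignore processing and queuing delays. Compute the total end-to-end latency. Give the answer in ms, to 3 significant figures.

4.56 ms

L = 750 × 8 = 6000 bits.
Transmission delays (L/R per hop): 0.136986, 0.146341 ms; sum = 0.283328 ms.
Propagation delays (d/s per hop): 1.97667, 2.3 ms; sum = 4.27667 ms.
End-to-end = 4.56 ms.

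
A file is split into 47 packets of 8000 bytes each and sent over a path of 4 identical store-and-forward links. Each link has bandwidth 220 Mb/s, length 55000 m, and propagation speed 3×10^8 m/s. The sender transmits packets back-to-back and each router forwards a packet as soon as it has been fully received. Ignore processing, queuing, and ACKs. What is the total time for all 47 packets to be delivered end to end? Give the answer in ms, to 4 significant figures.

15.28 ms

Per-hop transmission t_tx = L/R = 64000/220000000 = 0.290909 ms.
Per-hop propagation t_prop = 55000/300000000 = 0.183333 ms.
Pipeline fill: first packet needs 4·t_tx to clear all hops; remaining 46 packets each add one t_tx.
Total = (4+47-1)·t_tx + 4·t_prop = 50·0.290909 + 4·0.183333 = 15.28 ms.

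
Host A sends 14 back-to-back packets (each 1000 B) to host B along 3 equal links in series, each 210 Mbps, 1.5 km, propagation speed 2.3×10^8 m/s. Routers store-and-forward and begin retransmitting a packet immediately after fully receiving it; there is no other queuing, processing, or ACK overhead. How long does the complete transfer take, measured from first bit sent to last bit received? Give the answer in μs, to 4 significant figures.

Per-hop transmission t_tx = L/R = 8000/210000000 = 38.0952 μs.
Per-hop propagation t_prop = 1500/2.3e+08 = 6.52174 μs.
Pipeline fill: first packet needs 3·t_tx to clear all hops; remaining 13 packets each add one t_tx.
Total = (3+14-1)·t_tx + 3·t_prop = 16·38.0952 + 3·6.52174 = 629.1 μs.

629.1 μs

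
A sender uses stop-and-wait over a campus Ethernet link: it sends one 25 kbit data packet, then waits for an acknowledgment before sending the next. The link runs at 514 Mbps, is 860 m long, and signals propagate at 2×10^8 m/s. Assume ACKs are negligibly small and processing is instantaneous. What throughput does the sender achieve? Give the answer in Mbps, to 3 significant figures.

t_tx = L/R = 25000/514000000 = 4.86381e-05 s.
t_prop = 860/200000000 = 4.3e-06 s; RTT = 8.6e-06 s.
Cycle = t_tx + RTT = 5.72381e-05 s.
Throughput = L / cycle = 25000 / 5.72381e-05 = 437 Mbps.

437 Mbps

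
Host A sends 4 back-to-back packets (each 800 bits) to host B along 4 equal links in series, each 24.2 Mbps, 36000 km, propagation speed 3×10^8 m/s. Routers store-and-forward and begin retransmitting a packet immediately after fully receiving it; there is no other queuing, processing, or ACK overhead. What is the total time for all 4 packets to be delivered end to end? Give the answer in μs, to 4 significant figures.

Per-hop transmission t_tx = L/R = 800/24200000 = 33.0579 μs.
Per-hop propagation t_prop = 36000000/300000000 = 120000 μs.
Pipeline fill: first packet needs 4·t_tx to clear all hops; remaining 3 packets each add one t_tx.
Total = (4+4-1)·t_tx + 4·t_prop = 7·33.0579 + 4·120000 = 480200 μs.

480200 μs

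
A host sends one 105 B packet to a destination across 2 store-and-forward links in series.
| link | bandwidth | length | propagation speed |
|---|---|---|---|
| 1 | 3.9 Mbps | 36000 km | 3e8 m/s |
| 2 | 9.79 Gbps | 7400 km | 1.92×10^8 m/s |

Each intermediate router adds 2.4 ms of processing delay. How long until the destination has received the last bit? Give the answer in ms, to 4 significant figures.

L = 105 × 8 = 840 bits.
Transmission delays (L/R per hop): 0.215385, 8.58018e-05 ms; sum = 0.21547 ms.
Propagation delays (d/s per hop): 120, 38.5417 ms; sum = 158.542 ms.
Processing at 1 router(s): 1 × 2.4 ms = 2.4 ms.
End-to-end = 161.2 ms.

161.2 ms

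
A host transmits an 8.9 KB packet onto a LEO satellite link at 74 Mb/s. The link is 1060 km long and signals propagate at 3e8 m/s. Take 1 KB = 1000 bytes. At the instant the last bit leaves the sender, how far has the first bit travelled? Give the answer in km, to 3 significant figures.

t_tx = L/R = 71200/74000000 = 0.000962162 s.
Distance = s × t_tx = 300000000 × 0.000962162 = 289 km.

289 km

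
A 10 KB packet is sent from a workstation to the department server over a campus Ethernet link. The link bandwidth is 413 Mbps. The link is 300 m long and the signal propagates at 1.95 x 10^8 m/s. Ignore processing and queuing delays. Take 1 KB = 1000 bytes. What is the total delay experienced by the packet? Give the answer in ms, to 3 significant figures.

0.195 ms

L = 80000 bits.
Transmission delay = L/R = 80000 / 413000000 = 0.193705 ms.
Propagation delay = d/s = 300 m / 195000000 m/s = 0.00153846 ms.
Total = 0.195 ms.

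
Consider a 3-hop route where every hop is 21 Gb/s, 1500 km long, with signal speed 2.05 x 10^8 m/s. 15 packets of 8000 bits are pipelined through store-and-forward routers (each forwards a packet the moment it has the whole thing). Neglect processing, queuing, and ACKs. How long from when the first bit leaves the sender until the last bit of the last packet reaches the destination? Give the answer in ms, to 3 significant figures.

22.0 ms

Per-hop transmission t_tx = L/R = 8000/21000000000 = 0.000380952 ms.
Per-hop propagation t_prop = 1500000/2.05e+08 = 7.31707 ms.
Pipeline fill: first packet needs 3·t_tx to clear all hops; remaining 14 packets each add one t_tx.
Total = (3+15-1)·t_tx + 3·t_prop = 17·0.000380952 + 3·7.31707 = 22.0 ms.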